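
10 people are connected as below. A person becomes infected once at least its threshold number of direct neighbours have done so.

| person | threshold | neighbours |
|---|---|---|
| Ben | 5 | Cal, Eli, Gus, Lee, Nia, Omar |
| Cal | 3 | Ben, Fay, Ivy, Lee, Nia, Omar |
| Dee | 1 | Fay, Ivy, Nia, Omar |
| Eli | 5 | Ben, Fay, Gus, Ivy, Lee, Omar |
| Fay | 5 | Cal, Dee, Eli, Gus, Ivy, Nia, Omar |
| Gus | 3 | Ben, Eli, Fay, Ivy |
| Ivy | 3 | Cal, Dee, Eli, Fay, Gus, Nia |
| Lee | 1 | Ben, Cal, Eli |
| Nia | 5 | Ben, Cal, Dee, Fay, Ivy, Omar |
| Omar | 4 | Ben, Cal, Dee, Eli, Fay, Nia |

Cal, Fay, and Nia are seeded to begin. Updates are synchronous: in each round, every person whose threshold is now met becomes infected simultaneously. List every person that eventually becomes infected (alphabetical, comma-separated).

Round 1 — Cal, Fay, Nia become infected (initial).
Round 2 — checking thresholds:
  Ben: 2 of 6 neighbours < 5, below threshold.
  Dee: 2 of 4 neighbours ≥ 1, becomes infected.
  Eli: 1 of 6 neighbours < 5, below threshold.
  Gus: 1 of 4 neighbours < 3, below threshold.
  Ivy: 3 of 6 neighbours ≥ 3, becomes infected.
  Lee: 1 of 3 neighbours ≥ 1, becomes infected.
  Omar: 3 of 6 neighbours < 4, below threshold.
Round 3 — checking thresholds:
  Ben: 3 of 6 neighbours < 5, below threshold.
  Eli: 3 of 6 neighbours < 5, below threshold.
  Gus: 2 of 4 neighbours < 3, below threshold.
  Omar: 4 of 6 neighbours ≥ 4, becomes infected.
Round 4 — no new infections; cascade stops.

Cal, Dee, Fay, Ivy, Lee, Nia, Omar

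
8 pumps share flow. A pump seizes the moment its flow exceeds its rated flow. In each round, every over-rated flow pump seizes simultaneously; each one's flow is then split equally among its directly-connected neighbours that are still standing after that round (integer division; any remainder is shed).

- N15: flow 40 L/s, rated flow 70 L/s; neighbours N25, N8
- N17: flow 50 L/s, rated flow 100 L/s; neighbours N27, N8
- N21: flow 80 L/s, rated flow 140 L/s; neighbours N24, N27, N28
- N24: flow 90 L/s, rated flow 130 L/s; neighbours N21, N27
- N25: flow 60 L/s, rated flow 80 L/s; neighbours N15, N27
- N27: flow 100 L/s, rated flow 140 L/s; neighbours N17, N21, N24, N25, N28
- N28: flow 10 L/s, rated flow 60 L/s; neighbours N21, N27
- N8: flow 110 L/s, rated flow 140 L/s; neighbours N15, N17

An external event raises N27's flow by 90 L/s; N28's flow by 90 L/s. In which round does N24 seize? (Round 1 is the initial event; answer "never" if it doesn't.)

2

Round 1 — N27 at 190 > 140; N28 at 100 > 60. N27, N28 seize.
  N27 sheds 190 L/s to N17, N21, N24, N25: 47 each (2 lost).
    N17: 50+47 = 97 ≤ 100
    N21: 80+47 = 127 ≤ 140
    N24: 90+47 = 137 > 130
    N25: 60+47 = 107 > 80
  N28 sheds 100 L/s to N21: 100 each.
    N21: 127+100 = 227 > 140
Round 2 — N21, N24, N25 seize.
  N21 sheds 227 L/s: no online neighbours, lost.
  N24 sheds 137 L/s: no online neighbours, lost.
  N25 sheds 107 L/s to N15: 107 each.
    N15: 40+107 = 147 > 70
Round 3 — N15 seizes.
  N15 sheds 147 L/s to N8: 147 each.
    N8: 110+147 = 257 > 140
Round 4 — N8 seizes.
  N8 sheds 257 L/s to N17: 257 each.
    N17: 97+257 = 354 > 100
Round 5 — N17 seizes.
  N17 sheds 354 L/s: no online neighbours, lost.
No further seizures.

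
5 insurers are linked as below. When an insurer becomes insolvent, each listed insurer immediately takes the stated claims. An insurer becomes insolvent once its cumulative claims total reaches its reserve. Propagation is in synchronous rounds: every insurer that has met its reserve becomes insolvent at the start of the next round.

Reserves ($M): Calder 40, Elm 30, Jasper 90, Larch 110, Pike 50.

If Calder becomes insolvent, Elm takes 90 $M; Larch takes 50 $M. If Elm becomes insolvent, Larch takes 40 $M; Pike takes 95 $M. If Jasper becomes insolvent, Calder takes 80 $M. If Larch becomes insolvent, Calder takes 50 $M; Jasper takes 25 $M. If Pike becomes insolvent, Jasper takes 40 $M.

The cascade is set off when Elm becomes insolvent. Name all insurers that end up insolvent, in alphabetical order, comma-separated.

Round 1 — Elm becomes insolvent (initial).
  Larch: +40 → 40 < 110
  Pike: +95 → 95 ≥ 50
Round 2 — Pike becomes insolvent.
  Jasper: +40 → 40 < 90
No further insolvencies.

Elm, Pike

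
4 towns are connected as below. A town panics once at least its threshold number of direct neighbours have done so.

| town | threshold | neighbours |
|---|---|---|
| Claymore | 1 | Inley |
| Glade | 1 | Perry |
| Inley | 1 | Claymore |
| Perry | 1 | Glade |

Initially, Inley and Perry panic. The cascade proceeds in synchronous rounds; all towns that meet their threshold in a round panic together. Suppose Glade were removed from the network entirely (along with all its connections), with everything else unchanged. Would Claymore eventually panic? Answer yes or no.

yes

With Glade removed:
Round 1 — Inley, Perry panic (initial).
Round 2 — checking thresholds:
  Claymore: 1 of 1 neighbours ≥ 1, panics.
Round 3 — no new panics; cascade stops.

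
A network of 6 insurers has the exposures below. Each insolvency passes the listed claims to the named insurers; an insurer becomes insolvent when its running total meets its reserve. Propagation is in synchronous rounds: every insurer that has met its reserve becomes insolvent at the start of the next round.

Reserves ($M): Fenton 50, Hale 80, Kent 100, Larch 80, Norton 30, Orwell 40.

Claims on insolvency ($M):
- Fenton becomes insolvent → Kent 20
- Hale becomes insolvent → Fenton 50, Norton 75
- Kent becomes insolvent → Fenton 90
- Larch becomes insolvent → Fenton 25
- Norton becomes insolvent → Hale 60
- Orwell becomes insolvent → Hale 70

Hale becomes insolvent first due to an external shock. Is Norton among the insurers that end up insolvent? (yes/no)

yes

Round 1 — Hale becomes insolvent (initial).
  Fenton: +50 → 50 ≥ 50
  Norton: +75 → 75 ≥ 30
Round 2 — Fenton, Norton become insolvent.
  Kent: +20 → 20 < 100
No further insolvencies.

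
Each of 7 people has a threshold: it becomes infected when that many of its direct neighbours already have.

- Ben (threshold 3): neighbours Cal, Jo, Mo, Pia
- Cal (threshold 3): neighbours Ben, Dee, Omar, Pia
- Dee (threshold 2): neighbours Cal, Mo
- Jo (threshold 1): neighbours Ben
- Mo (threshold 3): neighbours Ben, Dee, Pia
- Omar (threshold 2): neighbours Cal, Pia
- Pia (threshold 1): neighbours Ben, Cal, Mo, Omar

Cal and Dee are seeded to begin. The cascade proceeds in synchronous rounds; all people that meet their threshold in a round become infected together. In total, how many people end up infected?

Round 1 — Cal, Dee become infected (initial).
Round 2 — checking thresholds:
  Ben: 1 of 4 neighbours < 3, below threshold.
  Mo: 1 of 3 neighbours < 3, below threshold.
  Omar: 1 of 2 neighbours < 2, below threshold.
  Pia: 1 of 4 neighbours ≥ 1, becomes infected.
Round 3 — checking thresholds:
  Ben: 2 of 4 neighbours < 3, below threshold.
  Mo: 2 of 3 neighbours < 3, below threshold.
  Omar: 2 of 2 neighbours ≥ 2, becomes infected.
Round 4 — no new infections; cascade stops.

4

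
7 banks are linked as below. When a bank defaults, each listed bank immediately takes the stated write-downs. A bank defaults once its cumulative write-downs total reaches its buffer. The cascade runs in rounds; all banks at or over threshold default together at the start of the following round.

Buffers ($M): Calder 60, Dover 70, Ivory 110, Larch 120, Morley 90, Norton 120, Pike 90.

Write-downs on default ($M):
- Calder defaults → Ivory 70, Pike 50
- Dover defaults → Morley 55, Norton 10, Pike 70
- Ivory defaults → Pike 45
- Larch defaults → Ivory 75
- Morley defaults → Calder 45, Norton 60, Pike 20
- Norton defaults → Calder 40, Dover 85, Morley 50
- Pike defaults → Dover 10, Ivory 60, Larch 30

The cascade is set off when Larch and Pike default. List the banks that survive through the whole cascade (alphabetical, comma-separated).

Calder, Dover, Morley, Norton

Round 1 — Larch, Pike default (initial).
  Dover: +10 → 10 < 70
  Ivory: +75+60 → 135 ≥ 110
Round 2 — Ivory defaults.
No further defaults.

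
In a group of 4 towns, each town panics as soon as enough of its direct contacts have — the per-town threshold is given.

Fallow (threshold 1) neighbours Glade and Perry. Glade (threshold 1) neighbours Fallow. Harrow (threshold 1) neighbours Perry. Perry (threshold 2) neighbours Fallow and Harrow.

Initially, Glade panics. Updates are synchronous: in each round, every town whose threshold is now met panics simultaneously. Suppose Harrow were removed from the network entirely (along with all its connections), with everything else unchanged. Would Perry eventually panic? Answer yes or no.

With Harrow removed:
Round 1 — Glade panics (initial).
Round 2 — checking thresholds:
  Fallow: 1 of 2 neighbours ≥ 1, panics.
Round 3 — no new panics; cascade stops.

no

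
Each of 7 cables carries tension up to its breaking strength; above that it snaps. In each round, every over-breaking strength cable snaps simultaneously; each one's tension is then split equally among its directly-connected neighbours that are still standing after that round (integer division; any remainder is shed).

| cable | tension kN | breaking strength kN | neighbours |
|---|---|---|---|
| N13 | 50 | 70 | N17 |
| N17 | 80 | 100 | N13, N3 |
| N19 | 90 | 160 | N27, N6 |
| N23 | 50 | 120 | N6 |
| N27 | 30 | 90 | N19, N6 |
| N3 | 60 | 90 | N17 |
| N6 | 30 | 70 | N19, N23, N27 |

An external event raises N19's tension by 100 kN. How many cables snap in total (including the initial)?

Round 1 — N19 at 190 > 160. N19 snaps.
  N19 sheds 190 kN to N27, N6: 95 each.
    N27: 30+95 = 125 > 90
    N6: 30+95 = 125 > 70
Round 2 — N27, N6 snap.
  N27 sheds 125 kN: no online neighbours, lost.
  N6 sheds 125 kN to N23: 125 each.
    N23: 50+125 = 175 > 120
Round 3 — N23 snaps.
  N23 sheds 175 kN: no online neighbours, lost.
No further breaks.

4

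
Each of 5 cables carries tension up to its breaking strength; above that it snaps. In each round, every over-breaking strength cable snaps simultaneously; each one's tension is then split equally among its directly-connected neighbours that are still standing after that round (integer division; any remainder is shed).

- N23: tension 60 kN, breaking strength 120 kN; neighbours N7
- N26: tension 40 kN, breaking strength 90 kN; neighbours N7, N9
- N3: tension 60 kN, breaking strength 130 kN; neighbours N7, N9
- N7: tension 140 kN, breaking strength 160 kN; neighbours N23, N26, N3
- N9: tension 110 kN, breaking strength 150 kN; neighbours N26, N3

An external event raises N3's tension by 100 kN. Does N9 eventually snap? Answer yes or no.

yes

Round 1 — N3 at 160 > 130. N3 snaps.
  N3 sheds 160 kN to N7, N9: 80 each.
    N7: 140+80 = 220 > 160
    N9: 110+80 = 190 > 150
Round 2 — N7, N9 snap.
  N7 sheds 220 kN to N23, N26: 110 each.
    N23: 60+110 = 170 > 120
    N26: 40+110 = 150 > 90
  N9 sheds 190 kN to N26: 190 each.
    N26: 150+190 = 340 > 90
Round 3 — N23, N26 snap.
  N23 sheds 170 kN: no online neighbours, lost.
  N26 sheds 340 kN: no online neighbours, lost.
No further breaks.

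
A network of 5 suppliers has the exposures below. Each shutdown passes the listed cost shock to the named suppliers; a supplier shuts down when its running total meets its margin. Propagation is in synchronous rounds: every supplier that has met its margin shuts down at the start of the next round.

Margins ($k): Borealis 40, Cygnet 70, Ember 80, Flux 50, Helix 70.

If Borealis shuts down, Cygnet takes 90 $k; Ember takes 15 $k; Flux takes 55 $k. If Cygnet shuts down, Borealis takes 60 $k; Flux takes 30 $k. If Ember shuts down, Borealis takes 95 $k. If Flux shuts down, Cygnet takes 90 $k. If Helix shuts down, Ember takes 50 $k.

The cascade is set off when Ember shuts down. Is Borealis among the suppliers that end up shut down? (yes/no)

yes

Round 1 — Ember shuts down (initial).
  Borealis: +95 → 95 ≥ 40
Round 2 — Borealis shuts down.
  Cygnet: +90 → 90 ≥ 70
  Flux: +55 → 55 ≥ 50
Round 3 — Cygnet, Flux shut down.
No further shutdowns.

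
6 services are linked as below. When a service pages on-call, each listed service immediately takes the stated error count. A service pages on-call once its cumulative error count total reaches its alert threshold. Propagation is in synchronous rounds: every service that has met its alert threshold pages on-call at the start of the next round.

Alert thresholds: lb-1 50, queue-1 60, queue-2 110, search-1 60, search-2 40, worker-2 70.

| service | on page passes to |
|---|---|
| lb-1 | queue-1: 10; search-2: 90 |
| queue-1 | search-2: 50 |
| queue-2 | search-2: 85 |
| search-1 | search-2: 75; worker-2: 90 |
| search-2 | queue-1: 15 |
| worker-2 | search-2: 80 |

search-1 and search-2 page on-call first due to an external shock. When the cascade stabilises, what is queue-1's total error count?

Round 1 — search-1, search-2 page on-call (initial).
  queue-1: +15 → 15 < 60
  worker-2: +90 → 90 ≥ 70
Round 2 — worker-2 pages on-call.
No further pages.

15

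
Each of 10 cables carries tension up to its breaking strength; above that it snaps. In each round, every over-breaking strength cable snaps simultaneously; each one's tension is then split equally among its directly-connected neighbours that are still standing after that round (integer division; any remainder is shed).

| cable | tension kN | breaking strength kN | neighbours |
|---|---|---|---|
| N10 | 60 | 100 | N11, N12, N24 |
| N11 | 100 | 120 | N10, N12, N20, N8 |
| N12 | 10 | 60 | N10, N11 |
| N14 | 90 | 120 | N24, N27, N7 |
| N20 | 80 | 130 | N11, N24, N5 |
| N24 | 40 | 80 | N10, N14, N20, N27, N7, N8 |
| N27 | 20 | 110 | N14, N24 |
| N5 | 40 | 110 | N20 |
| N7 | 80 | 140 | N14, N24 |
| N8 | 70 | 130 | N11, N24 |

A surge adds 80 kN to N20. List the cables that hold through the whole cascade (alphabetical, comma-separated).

Round 1 — N20 at 160 > 130. N20 snaps.
  N20 sheds 160 kN to N11, N24, N5: 53 each (1 lost).
    N11: 100+53 = 153 > 120
    N24: 40+53 = 93 > 80
    N5: 40+53 = 93 ≤ 110
Round 2 — N11, N24 snap.
  N11 sheds 153 kN to N10, N12, N8: 51 each.
    N10: 60+51 = 111 > 100
    N12: 10+51 = 61 > 60
    N8: 70+51 = 121 ≤ 130
  N24 sheds 93 kN to N10, N14, N27, N7, N8: 18 each (3 lost).
    N10: 111+18 = 129 > 100
    N14: 90+18 = 108 ≤ 120
    N27: 20+18 = 38 ≤ 110
    N7: 80+18 = 98 ≤ 140
    N8: 121+18 = 139 > 130
Round 3 — N10, N12, N8 snap.
  N10 sheds 129 kN: no online neighbours, lost.
  N12 sheds 61 kN: no online neighbours, lost.
  N8 sheds 139 kN: no online neighbours, lost.
No further breaks.

N14, N27, N5, N7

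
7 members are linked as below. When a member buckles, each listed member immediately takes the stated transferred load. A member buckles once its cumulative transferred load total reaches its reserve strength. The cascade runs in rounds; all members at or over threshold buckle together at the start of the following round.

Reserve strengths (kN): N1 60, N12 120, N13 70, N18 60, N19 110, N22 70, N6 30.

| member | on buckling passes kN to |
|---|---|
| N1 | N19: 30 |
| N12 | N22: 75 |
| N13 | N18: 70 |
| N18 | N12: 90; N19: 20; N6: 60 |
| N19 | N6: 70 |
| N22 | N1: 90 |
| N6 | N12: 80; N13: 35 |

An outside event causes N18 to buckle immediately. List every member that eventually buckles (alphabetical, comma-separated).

Round 1 — N18 buckles (initial).
  N12: +90 → 90 < 120
  N19: +20 → 20 < 110
  N6: +60 → 60 ≥ 30
Round 2 — N6 buckles.
  N12: +80 → 170 ≥ 120
  N13: +35 → 35 < 70
Round 3 — N12 buckles.
  N22: +75 → 75 ≥ 70
Round 4 — N22 buckles.
  N1: +90 → 90 ≥ 60
Round 5 — N1 buckles.
  N19: +30 → 50 < 110
No further bucklings.

N1, N12, N18, N22, N6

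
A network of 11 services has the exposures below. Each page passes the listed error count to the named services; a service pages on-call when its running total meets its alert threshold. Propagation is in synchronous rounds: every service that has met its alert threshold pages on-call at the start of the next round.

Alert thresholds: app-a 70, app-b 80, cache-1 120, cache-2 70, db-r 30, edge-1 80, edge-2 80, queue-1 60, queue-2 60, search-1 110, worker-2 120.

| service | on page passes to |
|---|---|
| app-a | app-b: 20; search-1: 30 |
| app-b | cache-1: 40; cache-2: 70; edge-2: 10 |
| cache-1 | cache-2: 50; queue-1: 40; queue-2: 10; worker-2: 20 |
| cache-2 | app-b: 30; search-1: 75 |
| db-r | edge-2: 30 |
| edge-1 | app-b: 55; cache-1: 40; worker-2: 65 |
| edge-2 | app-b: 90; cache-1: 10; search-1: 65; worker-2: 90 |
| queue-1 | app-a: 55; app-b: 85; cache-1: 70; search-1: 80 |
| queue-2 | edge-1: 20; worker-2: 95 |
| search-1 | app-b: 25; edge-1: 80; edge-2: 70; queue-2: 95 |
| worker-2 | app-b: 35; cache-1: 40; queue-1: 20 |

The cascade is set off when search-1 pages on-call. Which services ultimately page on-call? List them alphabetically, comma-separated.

Round 1 — search-1 pages on-call (initial).
  app-b: +25 → 25 < 80
  edge-1: +80 → 80 ≥ 80
  edge-2: +70 → 70 < 80
  queue-2: +95 → 95 ≥ 60
Round 2 — edge-1, queue-2 page on-call.
  app-b: +55 → 80 ≥ 80
  cache-1: +40 → 40 < 120
  worker-2: +65+95 → 160 ≥ 120
Round 3 — app-b, worker-2 page on-call.
  cache-1: +40+40 → 120 ≥ 120
  cache-2: +70 → 70 ≥ 70
  edge-2: +10 → 80 ≥ 80
  queue-1: +20 → 20 < 60
Round 4 — cache-1, cache-2, edge-2 page on-call.
  queue-1: +40 → 60 ≥ 60
Round 5 — queue-1 pages on-call.
  app-a: +55 → 55 < 70
No further pages.

app-b, cache-1, cache-2, edge-1, edge-2, queue-1, queue-2, search-1, worker-2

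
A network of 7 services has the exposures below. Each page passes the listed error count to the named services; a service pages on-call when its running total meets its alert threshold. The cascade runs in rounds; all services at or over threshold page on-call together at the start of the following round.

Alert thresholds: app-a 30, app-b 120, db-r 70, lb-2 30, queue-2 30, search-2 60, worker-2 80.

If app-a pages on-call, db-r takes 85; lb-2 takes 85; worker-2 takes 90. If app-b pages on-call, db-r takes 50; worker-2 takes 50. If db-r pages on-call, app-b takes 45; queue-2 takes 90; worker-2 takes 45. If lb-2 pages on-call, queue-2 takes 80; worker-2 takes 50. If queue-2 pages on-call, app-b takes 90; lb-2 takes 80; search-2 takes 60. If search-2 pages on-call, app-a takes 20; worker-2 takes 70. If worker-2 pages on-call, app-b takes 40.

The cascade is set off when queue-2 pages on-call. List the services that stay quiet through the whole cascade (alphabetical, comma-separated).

app-a, db-r

Round 1 — queue-2 pages on-call (initial).
  app-b: +90 → 90 < 120
  lb-2: +80 → 80 ≥ 30
  search-2: +60 → 60 ≥ 60
Round 2 — lb-2, search-2 page on-call.
  app-a: +20 → 20 < 30
  worker-2: +50+70 → 120 ≥ 80
Round 3 — worker-2 pages on-call.
  app-b: +40 → 130 ≥ 120
Round 4 — app-b pages on-call.
  db-r: +50 → 50 < 70
No further pages.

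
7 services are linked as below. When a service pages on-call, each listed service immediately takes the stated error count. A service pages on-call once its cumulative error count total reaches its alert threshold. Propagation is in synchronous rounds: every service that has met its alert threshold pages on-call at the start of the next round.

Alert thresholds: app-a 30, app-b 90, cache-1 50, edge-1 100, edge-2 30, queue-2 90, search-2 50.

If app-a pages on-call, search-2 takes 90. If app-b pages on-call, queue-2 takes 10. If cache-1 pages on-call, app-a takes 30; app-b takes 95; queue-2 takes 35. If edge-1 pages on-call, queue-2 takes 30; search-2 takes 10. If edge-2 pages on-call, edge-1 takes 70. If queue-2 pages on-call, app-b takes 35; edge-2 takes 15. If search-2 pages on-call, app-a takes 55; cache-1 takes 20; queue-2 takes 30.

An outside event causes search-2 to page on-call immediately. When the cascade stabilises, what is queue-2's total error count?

Round 1 — search-2 pages on-call (initial).
  app-a: +55 → 55 ≥ 30
  cache-1: +20 → 20 < 50
  queue-2: +30 → 30 < 90
Round 2 — app-a pages on-call.
No further pages.

30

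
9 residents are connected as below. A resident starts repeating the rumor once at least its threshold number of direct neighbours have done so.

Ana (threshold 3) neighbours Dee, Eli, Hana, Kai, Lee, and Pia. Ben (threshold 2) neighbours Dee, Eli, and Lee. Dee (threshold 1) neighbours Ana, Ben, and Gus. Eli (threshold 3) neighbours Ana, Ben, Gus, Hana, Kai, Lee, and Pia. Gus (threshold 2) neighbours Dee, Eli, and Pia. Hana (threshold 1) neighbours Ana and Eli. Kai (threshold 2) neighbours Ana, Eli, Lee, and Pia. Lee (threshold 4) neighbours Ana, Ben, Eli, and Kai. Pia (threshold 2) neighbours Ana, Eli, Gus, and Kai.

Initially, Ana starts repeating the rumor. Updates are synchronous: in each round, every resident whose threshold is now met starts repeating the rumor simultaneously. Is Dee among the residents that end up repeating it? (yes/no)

yes

Round 1 — Ana starts repeating the rumor (initial).
Round 2 — checking thresholds:
  Dee: 1 of 3 neighbours ≥ 1, starts repeating the rumor.
  Eli: 1 of 7 neighbours < 3, not yet.
  Hana: 1 of 2 neighbours ≥ 1, starts repeating the rumor.
  Kai: 1 of 4 neighbours < 2, not yet.
  Lee: 1 of 4 neighbours < 4, not yet.
  Pia: 1 of 4 neighbours < 2, not yet.
Round 3 — no new spreads; cascade stops.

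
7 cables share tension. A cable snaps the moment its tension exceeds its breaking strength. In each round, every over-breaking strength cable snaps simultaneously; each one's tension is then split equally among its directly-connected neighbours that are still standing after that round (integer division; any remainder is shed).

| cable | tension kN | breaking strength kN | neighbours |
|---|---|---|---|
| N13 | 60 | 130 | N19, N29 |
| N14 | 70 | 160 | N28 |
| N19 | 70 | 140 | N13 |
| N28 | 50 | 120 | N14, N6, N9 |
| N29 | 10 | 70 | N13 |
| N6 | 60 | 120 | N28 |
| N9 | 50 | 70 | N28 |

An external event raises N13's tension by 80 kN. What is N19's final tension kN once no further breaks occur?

140

Round 1 — N13 at 140 > 130. N13 snaps.
  N13 sheds 140 kN to N19, N29: 70 each.
    N19: 70+70 = 140 ≤ 140
    N29: 10+70 = 80 > 70
Round 2 — N29 snaps.
  N29 sheds 80 kN: no online neighbours, lost.
No further breaks.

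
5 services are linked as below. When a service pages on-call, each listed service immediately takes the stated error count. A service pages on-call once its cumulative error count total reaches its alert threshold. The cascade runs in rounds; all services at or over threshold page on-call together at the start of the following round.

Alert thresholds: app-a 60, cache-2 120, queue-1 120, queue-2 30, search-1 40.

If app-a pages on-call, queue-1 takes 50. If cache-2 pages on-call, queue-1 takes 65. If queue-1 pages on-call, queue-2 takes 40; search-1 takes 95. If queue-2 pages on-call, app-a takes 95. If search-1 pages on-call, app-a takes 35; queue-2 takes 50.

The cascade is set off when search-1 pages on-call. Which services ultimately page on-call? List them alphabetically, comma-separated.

app-a, queue-2, search-1

Round 1 — search-1 pages on-call (initial).
  app-a: +35 → 35 < 60
  queue-2: +50 → 50 ≥ 30
Round 2 — queue-2 pages on-call.
  app-a: +95 → 130 ≥ 60
Round 3 — app-a pages on-call.
  queue-1: +50 → 50 < 120
No further pages.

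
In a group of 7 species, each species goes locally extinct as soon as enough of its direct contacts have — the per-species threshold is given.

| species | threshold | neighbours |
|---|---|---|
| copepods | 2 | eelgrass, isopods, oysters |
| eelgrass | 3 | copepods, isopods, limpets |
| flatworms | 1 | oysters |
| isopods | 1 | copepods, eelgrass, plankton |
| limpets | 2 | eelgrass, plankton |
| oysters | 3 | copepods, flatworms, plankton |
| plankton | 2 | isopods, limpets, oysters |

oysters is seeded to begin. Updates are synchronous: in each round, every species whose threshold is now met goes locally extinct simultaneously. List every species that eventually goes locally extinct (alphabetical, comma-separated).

Round 1 — oysters goes locally extinct (initial).
Round 2 — checking thresholds:
  copepods: 1 of 3 neighbours < 2, below threshold.
  flatworms: 1 of 1 neighbours ≥ 1, goes locally extinct.
  plankton: 1 of 3 neighbours < 2, below threshold.
Round 3 — no new extinctions; cascade stops.

flatworms, oysters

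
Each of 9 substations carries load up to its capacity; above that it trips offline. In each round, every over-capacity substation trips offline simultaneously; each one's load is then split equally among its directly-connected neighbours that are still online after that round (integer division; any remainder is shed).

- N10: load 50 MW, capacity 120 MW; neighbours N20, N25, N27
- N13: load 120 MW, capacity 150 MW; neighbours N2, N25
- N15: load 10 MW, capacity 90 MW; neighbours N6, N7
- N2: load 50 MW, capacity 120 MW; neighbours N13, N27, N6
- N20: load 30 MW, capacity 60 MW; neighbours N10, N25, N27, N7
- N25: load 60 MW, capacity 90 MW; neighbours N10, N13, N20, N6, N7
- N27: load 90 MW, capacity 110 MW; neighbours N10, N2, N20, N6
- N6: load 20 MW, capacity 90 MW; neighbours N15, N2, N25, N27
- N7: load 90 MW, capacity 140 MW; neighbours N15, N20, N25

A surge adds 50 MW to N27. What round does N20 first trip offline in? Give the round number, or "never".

2

Round 1 — N27 at 140 > 110. N27 trips offline.
  N27 sheds 140 MW to N10, N2, N20, N6: 35 each.
    N10: 50+35 = 85 ≤ 120
    N2: 50+35 = 85 ≤ 120
    N20: 30+35 = 65 > 60
    N6: 20+35 = 55 ≤ 90
Round 2 — N20 trips offline.
  N20 sheds 65 MW to N10, N25, N7: 21 each (2 lost).
    N10: 85+21 = 106 ≤ 120
    N25: 60+21 = 81 ≤ 90
    N7: 90+21 = 111 ≤ 140
No further trips.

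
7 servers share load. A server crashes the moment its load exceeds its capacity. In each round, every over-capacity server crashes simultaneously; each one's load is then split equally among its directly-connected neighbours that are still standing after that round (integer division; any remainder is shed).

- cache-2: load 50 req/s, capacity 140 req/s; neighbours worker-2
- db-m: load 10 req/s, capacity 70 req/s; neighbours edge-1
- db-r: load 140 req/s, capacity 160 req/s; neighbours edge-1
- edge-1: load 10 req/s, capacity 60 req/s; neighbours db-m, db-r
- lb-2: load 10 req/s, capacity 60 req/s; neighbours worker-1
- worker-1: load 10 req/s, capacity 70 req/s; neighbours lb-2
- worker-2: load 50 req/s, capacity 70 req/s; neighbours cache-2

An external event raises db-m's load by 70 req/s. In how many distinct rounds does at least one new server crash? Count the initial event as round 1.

3

Round 1 — db-m at 80 > 70. db-m crashes.
  db-m sheds 80 req/s to edge-1: 80 each.
    edge-1: 10+80 = 90 > 60
Round 2 — edge-1 crashes.
  edge-1 sheds 90 req/s to db-r: 90 each.
    db-r: 140+90 = 230 > 160
Round 3 — db-r crashes.
  db-r sheds 230 req/s: no online neighbours, lost.
No further crashes.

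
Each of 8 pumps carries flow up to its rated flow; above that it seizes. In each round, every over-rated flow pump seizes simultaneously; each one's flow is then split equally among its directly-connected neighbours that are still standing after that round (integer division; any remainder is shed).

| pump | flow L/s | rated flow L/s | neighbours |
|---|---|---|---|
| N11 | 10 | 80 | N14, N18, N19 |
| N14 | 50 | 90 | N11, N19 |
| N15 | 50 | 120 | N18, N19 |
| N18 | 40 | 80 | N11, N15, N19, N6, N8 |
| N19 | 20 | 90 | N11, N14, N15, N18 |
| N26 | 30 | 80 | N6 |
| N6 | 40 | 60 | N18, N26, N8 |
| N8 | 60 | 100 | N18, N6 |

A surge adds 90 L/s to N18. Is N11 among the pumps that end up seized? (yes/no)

no

Round 1 — N18 at 130 > 80. N18 seizes.
  N18 sheds 130 L/s to N11, N15, N19, N6, N8: 26 each.
    N11: 10+26 = 36 ≤ 80
    N15: 50+26 = 76 ≤ 120
    N19: 20+26 = 46 ≤ 90
    N6: 40+26 = 66 > 60
    N8: 60+26 = 86 ≤ 100
Round 2 — N6 seizes.
  N6 sheds 66 L/s to N26, N8: 33 each.
    N26: 30+33 = 63 ≤ 80
    N8: 86+33 = 119 > 100
Round 3 — N8 seizes.
  N8 sheds 119 L/s: no online neighbours, lost.
No further seizures.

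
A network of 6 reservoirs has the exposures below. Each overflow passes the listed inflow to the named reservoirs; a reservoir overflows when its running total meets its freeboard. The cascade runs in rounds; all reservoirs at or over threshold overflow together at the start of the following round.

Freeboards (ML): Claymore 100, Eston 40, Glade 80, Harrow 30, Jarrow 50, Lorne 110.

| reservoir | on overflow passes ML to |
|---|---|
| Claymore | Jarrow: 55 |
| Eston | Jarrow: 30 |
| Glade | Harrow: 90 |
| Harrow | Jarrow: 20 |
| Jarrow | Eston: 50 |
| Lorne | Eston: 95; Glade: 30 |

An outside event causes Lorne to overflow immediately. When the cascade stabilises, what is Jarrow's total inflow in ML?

Round 1 — Lorne overflows (initial).
  Eston: +95 → 95 ≥ 40
  Glade: +30 → 30 < 80
Round 2 — Eston overflows.
  Jarrow: +30 → 30 < 50
No further overflows.

30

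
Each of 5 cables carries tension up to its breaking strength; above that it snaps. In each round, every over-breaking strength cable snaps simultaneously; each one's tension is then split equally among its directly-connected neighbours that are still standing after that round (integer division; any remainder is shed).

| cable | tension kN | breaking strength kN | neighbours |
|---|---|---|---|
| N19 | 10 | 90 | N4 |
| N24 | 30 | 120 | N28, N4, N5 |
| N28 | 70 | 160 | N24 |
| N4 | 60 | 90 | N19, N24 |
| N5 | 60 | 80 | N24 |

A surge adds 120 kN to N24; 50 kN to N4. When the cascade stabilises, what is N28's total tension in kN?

Round 1 — N24 at 150 > 120; N4 at 110 > 90. N24, N4 snap.
  N24 sheds 150 kN to N28, N5: 75 each.
    N28: 70+75 = 145 ≤ 160
    N5: 60+75 = 135 > 80
  N4 sheds 110 kN to N19: 110 each.
    N19: 10+110 = 120 > 90
Round 2 — N19, N5 snap.
  N19 sheds 120 kN: no online neighbours, lost.
  N5 sheds 135 kN: no online neighbours, lost.
No further breaks.

145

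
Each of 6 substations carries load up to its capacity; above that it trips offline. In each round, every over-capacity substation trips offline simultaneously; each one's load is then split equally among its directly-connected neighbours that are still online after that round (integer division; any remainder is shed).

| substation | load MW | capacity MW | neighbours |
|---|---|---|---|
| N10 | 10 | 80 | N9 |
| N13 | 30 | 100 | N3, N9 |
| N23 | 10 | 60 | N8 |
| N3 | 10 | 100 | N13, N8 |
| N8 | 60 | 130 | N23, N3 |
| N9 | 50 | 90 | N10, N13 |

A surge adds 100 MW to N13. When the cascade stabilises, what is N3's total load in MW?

75

Round 1 — N13 at 130 > 100. N13 trips offline.
  N13 sheds 130 MW to N3, N9: 65 each.
    N3: 10+65 = 75 ≤ 100
    N9: 50+65 = 115 > 90
Round 2 — N9 trips offline.
  N9 sheds 115 MW to N10: 115 each.
    N10: 10+115 = 125 > 80
Round 3 — N10 trips offline.
  N10 sheds 125 MW: no online neighbours, lost.
No further trips.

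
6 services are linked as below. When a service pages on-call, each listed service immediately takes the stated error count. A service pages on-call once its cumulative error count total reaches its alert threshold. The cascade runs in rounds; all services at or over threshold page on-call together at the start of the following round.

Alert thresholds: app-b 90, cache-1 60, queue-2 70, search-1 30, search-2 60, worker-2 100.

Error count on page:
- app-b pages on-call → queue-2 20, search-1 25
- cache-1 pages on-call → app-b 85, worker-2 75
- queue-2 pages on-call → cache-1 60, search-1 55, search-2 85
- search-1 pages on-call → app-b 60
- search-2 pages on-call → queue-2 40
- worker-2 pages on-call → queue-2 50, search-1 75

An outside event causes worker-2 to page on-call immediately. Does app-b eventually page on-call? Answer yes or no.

no

Round 1 — worker-2 pages on-call (initial).
  queue-2: +50 → 50 < 70
  search-1: +75 → 75 ≥ 30
Round 2 — search-1 pages on-call.
  app-b: +60 → 60 < 90
No further pages.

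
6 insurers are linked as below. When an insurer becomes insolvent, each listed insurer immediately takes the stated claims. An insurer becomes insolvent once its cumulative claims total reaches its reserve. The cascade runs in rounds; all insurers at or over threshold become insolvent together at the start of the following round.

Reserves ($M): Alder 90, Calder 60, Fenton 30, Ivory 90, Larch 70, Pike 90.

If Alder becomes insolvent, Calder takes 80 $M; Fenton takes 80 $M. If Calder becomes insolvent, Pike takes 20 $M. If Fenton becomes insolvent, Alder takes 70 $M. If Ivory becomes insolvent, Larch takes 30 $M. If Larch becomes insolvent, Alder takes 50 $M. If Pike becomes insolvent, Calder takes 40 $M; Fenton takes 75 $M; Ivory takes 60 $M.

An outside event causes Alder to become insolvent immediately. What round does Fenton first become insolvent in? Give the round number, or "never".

Round 1 — Alder becomes insolvent (initial).
  Calder: +80 → 80 ≥ 60
  Fenton: +80 → 80 ≥ 30
Round 2 — Calder, Fenton become insolvent.
  Pike: +20 → 20 < 90
No further insolvencies.

2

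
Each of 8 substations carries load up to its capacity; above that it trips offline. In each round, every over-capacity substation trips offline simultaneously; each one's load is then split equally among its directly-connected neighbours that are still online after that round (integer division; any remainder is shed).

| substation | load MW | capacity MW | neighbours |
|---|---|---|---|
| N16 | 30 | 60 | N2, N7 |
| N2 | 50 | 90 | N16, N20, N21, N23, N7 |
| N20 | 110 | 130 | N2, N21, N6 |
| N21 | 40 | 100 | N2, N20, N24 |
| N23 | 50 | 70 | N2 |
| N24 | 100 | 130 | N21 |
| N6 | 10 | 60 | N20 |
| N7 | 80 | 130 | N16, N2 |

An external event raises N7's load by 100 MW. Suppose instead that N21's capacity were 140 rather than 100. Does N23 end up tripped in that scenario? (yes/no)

yes

With N21's capacity at 140:
Round 1 — N7 at 180 > 130. N7 trips offline.
  N7 sheds 180 MW to N16, N2: 90 each.
    N16: 30+90 = 120 > 60
    N2: 50+90 = 140 > 90
Round 2 — N16, N2 trip offline.
  N16 sheds 120 MW: no online neighbours, lost.
  N2 sheds 140 MW to N20, N21, N23: 46 each (2 lost).
    N20: 110+46 = 156 > 130
    N21: 40+46 = 86 ≤ 140
    N23: 50+46 = 96 > 70
Round 3 — N20, N23 trip offline.
  N20 sheds 156 MW to N21, N6: 78 each.
    N21: 86+78 = 164 > 140
    N6: 10+78 = 88 > 60
  N23 sheds 96 MW: no online neighbours, lost.
Round 4 — N21, N6 trip offline.
  N21 sheds 164 MW to N24: 164 each.
    N24: 100+164 = 264 > 130
  N6 sheds 88 MW: no online neighbours, lost.
Round 5 — N24 trips offline.
  N24 sheds 264 MW: no online neighbours, lost.
No further trips.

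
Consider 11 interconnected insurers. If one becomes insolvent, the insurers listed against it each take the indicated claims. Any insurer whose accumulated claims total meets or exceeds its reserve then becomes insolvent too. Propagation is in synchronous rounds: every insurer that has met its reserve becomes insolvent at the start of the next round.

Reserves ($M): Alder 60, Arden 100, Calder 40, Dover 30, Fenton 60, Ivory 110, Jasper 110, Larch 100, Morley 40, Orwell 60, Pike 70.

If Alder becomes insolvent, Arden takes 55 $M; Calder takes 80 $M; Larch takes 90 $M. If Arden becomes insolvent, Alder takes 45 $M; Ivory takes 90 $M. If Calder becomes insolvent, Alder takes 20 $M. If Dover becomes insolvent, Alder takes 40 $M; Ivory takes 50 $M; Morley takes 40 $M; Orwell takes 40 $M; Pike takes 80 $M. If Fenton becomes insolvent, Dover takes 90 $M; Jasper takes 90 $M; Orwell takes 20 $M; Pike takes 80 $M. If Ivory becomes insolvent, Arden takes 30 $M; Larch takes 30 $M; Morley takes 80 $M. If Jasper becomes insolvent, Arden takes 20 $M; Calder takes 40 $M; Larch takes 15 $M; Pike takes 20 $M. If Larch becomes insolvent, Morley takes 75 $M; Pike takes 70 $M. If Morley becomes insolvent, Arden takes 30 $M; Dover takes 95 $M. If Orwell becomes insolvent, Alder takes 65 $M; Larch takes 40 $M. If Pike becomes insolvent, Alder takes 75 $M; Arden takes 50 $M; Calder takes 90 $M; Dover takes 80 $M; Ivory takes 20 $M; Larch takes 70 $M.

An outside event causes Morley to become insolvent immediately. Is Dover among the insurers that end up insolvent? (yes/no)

Round 1 — Morley becomes insolvent (initial).
  Arden: +30 → 30 < 100
  Dover: +95 → 95 ≥ 30
Round 2 — Dover becomes insolvent.
  Alder: +40 → 40 < 60
  Ivory: +50 → 50 < 110
  Orwell: +40 → 40 < 60
  Pike: +80 → 80 ≥ 70
Round 3 — Pike becomes insolvent.
  Alder: +75 → 115 ≥ 60
  Arden: +50 → 80 < 100
  Calder: +90 → 90 ≥ 40
  Ivory: +20 → 70 < 110
  Larch: +70 → 70 < 100
Round 4 — Alder, Calder become insolvent.
  Arden: +55 → 135 ≥ 100
  Larch: +90 → 160 ≥ 100
Round 5 — Arden, Larch become insolvent.
  Ivory: +90 → 160 ≥ 110
Round 6 — Ivory becomes insolvent.
No further insolvencies.

yes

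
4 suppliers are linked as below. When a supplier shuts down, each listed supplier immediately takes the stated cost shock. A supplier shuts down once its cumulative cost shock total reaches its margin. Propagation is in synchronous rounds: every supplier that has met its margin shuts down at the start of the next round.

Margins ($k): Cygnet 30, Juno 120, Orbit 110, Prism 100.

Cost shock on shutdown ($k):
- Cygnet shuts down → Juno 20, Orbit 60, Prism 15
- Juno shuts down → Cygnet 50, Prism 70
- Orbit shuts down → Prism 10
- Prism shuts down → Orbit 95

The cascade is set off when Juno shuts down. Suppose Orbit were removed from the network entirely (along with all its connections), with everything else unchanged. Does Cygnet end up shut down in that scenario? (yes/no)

yes

With Orbit removed:
Round 1 — Juno shuts down (initial).
  Cygnet: +50 → 50 ≥ 30
  Prism: +70 → 70 < 100
Round 2 — Cygnet shuts down.
  Prism: +15 → 85 < 100
No further shutdowns.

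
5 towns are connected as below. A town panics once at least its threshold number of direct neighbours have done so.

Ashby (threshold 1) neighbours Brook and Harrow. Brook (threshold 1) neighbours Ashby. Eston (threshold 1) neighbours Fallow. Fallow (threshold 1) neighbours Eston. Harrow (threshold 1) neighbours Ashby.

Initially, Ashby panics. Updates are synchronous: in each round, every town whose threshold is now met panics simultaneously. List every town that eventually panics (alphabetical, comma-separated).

Ashby, Brook, Harrow

Round 1 — Ashby panics (initial).
Round 2 — checking thresholds:
  Brook: 1 of 1 neighbours ≥ 1, panics.
  Harrow: 1 of 1 neighbours ≥ 1, panics.
Round 3 — no new panics; cascade stops.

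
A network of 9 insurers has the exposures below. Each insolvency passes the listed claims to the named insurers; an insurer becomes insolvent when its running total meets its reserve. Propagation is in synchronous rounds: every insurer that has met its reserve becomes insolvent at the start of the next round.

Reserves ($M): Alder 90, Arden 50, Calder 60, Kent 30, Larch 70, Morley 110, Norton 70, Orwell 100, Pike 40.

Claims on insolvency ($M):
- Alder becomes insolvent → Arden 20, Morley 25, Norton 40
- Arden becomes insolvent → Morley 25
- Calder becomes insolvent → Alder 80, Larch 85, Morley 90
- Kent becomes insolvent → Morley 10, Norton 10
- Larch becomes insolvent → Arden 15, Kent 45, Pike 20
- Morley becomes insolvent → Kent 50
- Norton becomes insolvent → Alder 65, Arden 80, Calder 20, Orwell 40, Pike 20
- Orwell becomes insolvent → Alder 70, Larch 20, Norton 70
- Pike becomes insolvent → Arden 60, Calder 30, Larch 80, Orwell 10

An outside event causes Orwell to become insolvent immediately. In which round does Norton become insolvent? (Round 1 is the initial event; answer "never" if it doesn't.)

Round 1 — Orwell becomes insolvent (initial).
  Alder: +70 → 70 < 90
  Larch: +20 → 20 < 70
  Norton: +70 → 70 ≥ 70
Round 2 — Norton becomes insolvent.
  Alder: +65 → 135 ≥ 90
  Arden: +80 → 80 ≥ 50
  Calder: +20 → 20 < 60
  Pike: +20 → 20 < 40
Round 3 — Alder, Arden become insolvent.
  Morley: +25+25 → 50 < 110
No further insolvencies.

2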